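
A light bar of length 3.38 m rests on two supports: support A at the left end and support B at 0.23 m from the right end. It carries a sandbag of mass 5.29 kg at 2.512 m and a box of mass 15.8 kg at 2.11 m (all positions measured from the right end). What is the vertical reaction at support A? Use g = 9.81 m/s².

Choose support B as the axis so its reaction then has zero moment arm.
Sandbag: 5.29 × 9.81 = 51.89 N down at 2.512 m → arm 2.282 m, τ = 51.89 × 2.282 = 118.4 N·m counterclockwise.
Box: 15.8 × 9.81 = 155 N down at 2.11 m → arm 1.88 m, τ = 155 × 1.88 = 291.4 N·m counterclockwise.
Net load moment about support B = 409.8 N·m counterclockwise.
Reaction R at support A is upward at 3.38 m, arm 3.15 m → moment R × 3.15 clockwise.
Στ = 0 ⇒ R × 3.15 = 409.8 ⇒ R = 130 N.

R_A ≈ 130 N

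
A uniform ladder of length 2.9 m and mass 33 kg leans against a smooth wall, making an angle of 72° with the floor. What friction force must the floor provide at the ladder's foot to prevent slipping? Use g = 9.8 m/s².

f ≈ 52.5 N

Sum moments about the foot of the ladder (the floor normal and friction both act there and drop out).
Ladder weight 33×9.8 = 323.4 N acts at 1.45 m along the ladder; its horizontal arm is 1.45·cos72° = 0.4481 m → τ = 144.9 N·m clockwise.
Wall normal N acts horizontally at the top; its moment arm is the height L sinθ = 2.9·sin72° = 2.758 m, counterclockwise.
For rotational equilibrium, N × 2.758 = 144.9, so N = 52.5 N.
ΣFx = 0: friction at the foot balances the wall's push, so f = N_wall = 52.5 N.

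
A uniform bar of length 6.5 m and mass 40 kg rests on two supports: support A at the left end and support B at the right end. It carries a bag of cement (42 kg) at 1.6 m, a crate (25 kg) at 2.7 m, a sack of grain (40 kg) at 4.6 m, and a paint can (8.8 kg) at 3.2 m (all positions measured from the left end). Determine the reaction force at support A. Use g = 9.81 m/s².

Take moments about support B.
Beam weight: 40 × 9.81 = 392.4 N down at 3.25 m → arm 3.25 m, τ = 392.4 × 3.25 = 1275 N·m counterclockwise.
Bag of cement: 42 × 9.81 = 412 N down at 1.6 m → arm 4.9 m, τ = 412 × 4.9 = 2019 N·m counterclockwise.
Crate: 25 × 9.81 = 245.2 N down at 2.7 m → arm 3.8 m, τ = 245.2 × 3.8 = 931.8 N·m counterclockwise.
Sack of grain: 40 × 9.81 = 392.4 N down at 4.6 m → arm 1.9 m, τ = 392.4 × 1.9 = 745.6 N·m counterclockwise.
Paint can: 8.8 × 9.81 = 86.33 N down at 3.2 m → arm 3.3 m, τ = 86.33 × 3.3 = 284.9 N·m counterclockwise.
Net load moment about support B = 5256 N·m counterclockwise.
Reaction R at support A is upward at 0 m, arm 6.5 m → moment R × 6.5 clockwise.
Balancing moments: R × 6.5 = 5256, giving R = 809 N.

R_A ≈ 809 N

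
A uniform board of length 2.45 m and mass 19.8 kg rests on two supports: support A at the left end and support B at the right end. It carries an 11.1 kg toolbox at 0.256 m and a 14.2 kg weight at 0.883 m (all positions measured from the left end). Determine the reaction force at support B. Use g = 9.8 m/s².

Taking torques about support A:
Beam weight: 19.8 × 9.8 = 194 N down at 1.225 m → arm 1.225 m, τ = 194 × 1.225 = 237.7 N·m clockwise.
Toolbox: 11.1 × 9.8 = 108.8 N down at 0.256 m → arm 0.256 m, τ = 108.8 × 0.256 = 27.85 N·m clockwise.
Weight: 14.2 × 9.8 = 139.2 N down at 0.883 m → arm 0.883 m, τ = 139.2 × 0.883 = 122.9 N·m clockwise.
Net load moment about support A = 388.5 N·m clockwise.
Reaction R at support B is upward at 2.45 m, arm 2.45 m → moment R × 2.45 counterclockwise.
Setting net torque to zero: R × 2.45 = 388.5 → R = 159 N.

R_B ≈ 159 N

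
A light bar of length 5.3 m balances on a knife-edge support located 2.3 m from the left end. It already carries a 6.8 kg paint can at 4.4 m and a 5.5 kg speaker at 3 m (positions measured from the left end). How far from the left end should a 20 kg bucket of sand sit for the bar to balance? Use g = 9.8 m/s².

Taking torques about the knife-edge support (at 2.3 m from the left end):
Paint can: 6.8 × 9.8 = 66.64 N down at 4.4 m → arm 2.1 m, τ = 66.64 × 2.1 = 139.9 N·m clockwise.
Speaker: 5.5 × 9.8 = 53.9 N down at 3 m → arm 0.7 m, τ = 53.9 × 0.7 = 37.73 N·m clockwise.
Net moment of existing loads = 177.6 N·m clockwise.
The bucket of sand weighs 20 × 9.8 = 196 N and must supply an equal counterclockwise moment, so its lever arm about the knife-edge support is 177.6 / 196 = 0.906 m.
That puts it at 2.3 − 0.906 = 1.39 m from the left end.

x ≈ 1.39 m from the left end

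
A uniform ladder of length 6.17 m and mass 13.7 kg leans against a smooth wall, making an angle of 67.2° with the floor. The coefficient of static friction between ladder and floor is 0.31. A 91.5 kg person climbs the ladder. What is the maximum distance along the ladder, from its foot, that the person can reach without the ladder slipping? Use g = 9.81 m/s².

Taking torques about the foot of the ladder:
Ladder weight 13.7×9.81 = 134.4 N acts at 3.085 m along the ladder; its horizontal arm is 3.085·cos67.2° = 1.195 m → τ = 160.6 N·m clockwise.
Person weight 91.5×9.81 = 897.6 N at distance d → arm d·cos67.2° → τ = 897.6·d·0.3875 clockwise.
Wall normal N at the top has arm L sinθ = 5.688 m counterclockwise, so Στ = 0 gives N·5.688 = 160.6 + 347.8·d.
ΣFy = 0 ⇒ N_floor = 1032 N, so the maximum friction is μ_s·N_floor = 0.31×1032 = 319.9 N. ΣFx = 0 ⇒ N_wall = f, so at the slipping point N = 319.9 N.
Substituting: 319.9×5.688 = 160.6 + 347.8·d ⇒ d = (1820 − 160.6) / 347.8 = 4.77 m.

d ≈ 4.77 m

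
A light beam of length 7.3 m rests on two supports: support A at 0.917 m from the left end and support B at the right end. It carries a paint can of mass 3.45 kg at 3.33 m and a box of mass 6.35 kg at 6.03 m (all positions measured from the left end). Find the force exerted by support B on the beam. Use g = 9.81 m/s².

Taking torques about support A:
Paint can: 3.45 × 9.81 = 33.84 N down at 3.33 m → arm 2.413 m, τ = 33.84 × 2.413 = 81.66 N·m clockwise.
Box: 6.35 × 9.81 = 62.29 N down at 6.03 m → arm 5.113 m, τ = 62.29 × 5.113 = 318.5 N·m clockwise.
Net load moment about support A = 400.2 N·m clockwise.
Reaction R at support B is upward at 7.3 m, arm 6.383 m → moment R × 6.383 counterclockwise.
Στ = 0 ⇒ R × 6.383 = 400.2 ⇒ R = 62.7 N.

R_B ≈ 62.7 N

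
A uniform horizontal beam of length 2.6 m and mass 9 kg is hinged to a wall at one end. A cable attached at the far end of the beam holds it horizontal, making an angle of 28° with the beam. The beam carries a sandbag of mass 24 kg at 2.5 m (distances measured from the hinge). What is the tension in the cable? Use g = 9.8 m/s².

T ≈ 576 N

Take moments about the hinge.
Beam weight: 9 × 9.8 = 88.2 N down at 1.3 m → arm 1.3 m, τ = 88.2 × 1.3 = 114.7 N·m clockwise.
Sandbag: 24 × 9.8 = 235.2 N down at 2.5 m → arm 2.5 m, τ = 235.2 × 2.5 = 588 N·m clockwise.
Total clockwise load moment = 702.7 N·m.
The cable tension T acts at 2.6 m; only its component perpendicular to the beam, T sinθ, produces torque. sin 28° = 0.4695.
Setting net torque to zero: T × 2.6 × 0.4695 = 702.7 → T = 702.7 / 1.221 = 576 N.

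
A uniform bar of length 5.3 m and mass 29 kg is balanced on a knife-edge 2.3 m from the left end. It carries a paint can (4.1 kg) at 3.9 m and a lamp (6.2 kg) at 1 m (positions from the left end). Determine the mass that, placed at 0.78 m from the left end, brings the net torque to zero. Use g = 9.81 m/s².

m ≈ 5.69 kg

Taking torques about the knife-edge (at 2.3 m from the left end):
Beam weight: 29 × 9.81 = 284.5 N down at 2.65 m → arm 0.35 m, τ = 284.5 × 0.35 = 99.57 N·m clockwise.
Paint can: 4.1 × 9.81 = 40.22 N down at 3.9 m → arm 1.6 m, τ = 40.22 × 1.6 = 64.35 N·m clockwise.
Lamp: 6.2 × 9.81 = 60.82 N down at 1 m → arm 1.3 m, τ = 60.82 × 1.3 = 79.07 N·m counterclockwise.
Net moment of known loads = 84.85 N·m clockwise.
An unknown mass m at 0.78 m has arm 1.52 m; its moment is m·g·1.52 counterclockwise.
For rotational equilibrium, m × 9.81 × 1.52 = 84.85, so m = 84.85 / (9.81 × 1.52) = 5.69 kg.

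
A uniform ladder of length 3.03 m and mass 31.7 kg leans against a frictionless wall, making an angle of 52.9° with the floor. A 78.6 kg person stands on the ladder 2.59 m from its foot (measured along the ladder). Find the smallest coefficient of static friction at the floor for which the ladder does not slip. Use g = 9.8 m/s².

μ_min ≈ 0.569

Taking torques about the foot of the ladder:
Ladder weight 31.7×9.8 = 310.7 N acts at 1.515 m along the ladder; its horizontal arm is 1.515·cos52.9° = 0.9139 m → τ = 283.9 N·m clockwise.
Person: 78.6×9.8 = 770.3 N at 2.59 m → arm 1.562 m → τ = 1203 N·m clockwise.
Wall normal N acts horizontally at the top; its moment arm is the height L sinθ = 3.03·sin52.9° = 2.417 m, counterclockwise.
Balancing moments: N × 2.417 = 1487, giving N = 615.2 N.
ΣFx = 0 ⇒ f = N_wall = 615.2 N. ΣFy = 0 ⇒ N_floor = 1081 N.
μ_min = f / N_floor = 615.2 / 1081 = 0.569.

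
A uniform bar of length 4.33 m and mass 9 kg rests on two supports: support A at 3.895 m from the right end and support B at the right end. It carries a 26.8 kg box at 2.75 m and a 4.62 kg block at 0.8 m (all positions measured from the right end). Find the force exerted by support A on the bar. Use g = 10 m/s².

R_A ≈ 249 N

About support B:
Beam weight: 9 × 10 = 90 N down at 2.165 m → arm 2.165 m, τ = 90 × 2.165 = 194.8 N·m counterclockwise.
Box: 26.8 × 10 = 268 N down at 2.75 m → arm 2.75 m, τ = 268 × 2.75 = 737 N·m counterclockwise.
Block: 4.62 × 10 = 46.2 N down at 0.8 m → arm 0.8 m, τ = 46.2 × 0.8 = 36.96 N·m counterclockwise.
Net load moment about support B = 968.8 N·m counterclockwise.
Reaction R at support A is upward at 3.895 m, arm 3.895 m → moment R × 3.895 clockwise.
Setting net torque to zero: R × 3.895 = 968.8 → R = 249 N.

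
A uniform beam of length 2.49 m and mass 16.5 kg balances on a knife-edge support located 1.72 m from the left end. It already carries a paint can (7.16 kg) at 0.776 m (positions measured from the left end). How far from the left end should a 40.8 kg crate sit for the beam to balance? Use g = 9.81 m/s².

About the knife-edge support (at 1.72 m from the left end):
Beam weight: 16.5 × 9.81 = 161.9 N down at 1.245 m → arm 0.475 m, τ = 161.9 × 0.475 = 76.9 N·m counterclockwise.
Paint can: 7.16 × 9.81 = 70.24 N down at 0.776 m → arm 0.944 m, τ = 70.24 × 0.944 = 66.31 N·m counterclockwise.
Net moment of existing loads = 143.2 N·m counterclockwise.
The crate weighs 40.8 × 9.81 = 400.2 N and must supply an equal clockwise moment, so its lever arm about the knife-edge support is 143.2 / 400.2 = 0.358 m.
That puts it at 1.72 + 0.358 = 2.08 m from the left end.

x ≈ 2.08 m from the left end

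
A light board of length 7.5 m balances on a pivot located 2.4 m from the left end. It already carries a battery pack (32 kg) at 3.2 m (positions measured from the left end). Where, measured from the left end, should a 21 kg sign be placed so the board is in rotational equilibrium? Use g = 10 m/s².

x ≈ 1.18 m from the left end

Sum moments about the pivot (at 2.4 m from the left end) (the support reaction has zero arm there).
Battery pack: 32 × 10 = 320 N down at 3.2 m → arm 0.8 m, τ = 320 × 0.8 = 256 N·m clockwise.
Net moment of existing loads = 256 N·m clockwise.
The sign weighs 21 × 10 = 210 N and must supply an equal counterclockwise moment, so its lever arm about the pivot is 256 / 210 = 1.22 m.
That puts it at 2.4 − 1.22 = 1.18 m from the left end.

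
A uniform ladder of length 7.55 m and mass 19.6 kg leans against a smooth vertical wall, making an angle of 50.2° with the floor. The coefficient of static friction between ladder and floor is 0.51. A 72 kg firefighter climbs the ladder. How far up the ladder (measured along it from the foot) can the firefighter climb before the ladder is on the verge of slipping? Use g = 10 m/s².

Take moments about the foot of the ladder.
Ladder weight 19.6×10 = 196 N acts at 3.775 m along the ladder; its horizontal arm is 3.775·cos50.2° = 2.416 m → τ = 473.5 N·m clockwise.
Firefighter weight 72×10 = 720 N at distance d → arm d·cos50.2° → τ = 720·d·0.6401 clockwise.
Wall normal N at the top has arm L sinθ = 5.801 m counterclockwise, so Στ = 0 gives N·5.801 = 473.5 + 460.9·d.
ΣFy = 0 ⇒ N_floor = 916 N, so the maximum friction is μ_s·N_floor = 0.51×916 = 467.2 N. ΣFx = 0 ⇒ N_wall = f, so at the slipping point N = 467.2 N.
Substituting: 467.2×5.801 = 473.5 + 460.9·d ⇒ d = (2710 − 473.5) / 460.9 = 4.85 m.

d ≈ 4.85 m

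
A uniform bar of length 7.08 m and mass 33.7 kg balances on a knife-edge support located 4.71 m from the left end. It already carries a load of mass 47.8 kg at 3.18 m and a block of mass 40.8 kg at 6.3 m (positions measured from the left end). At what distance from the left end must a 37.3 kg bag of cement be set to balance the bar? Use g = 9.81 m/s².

x ≈ 5.99 m from the left end

About the knife-edge support (at 4.71 m from the left end):
Beam weight: 33.7 × 9.81 = 330.6 N down at 3.54 m → arm 1.17 m, τ = 330.6 × 1.17 = 386.8 N·m counterclockwise.
Load: 47.8 × 9.81 = 468.9 N down at 3.18 m → arm 1.53 m, τ = 468.9 × 1.53 = 717.4 N·m counterclockwise.
Block: 40.8 × 9.81 = 400.2 N down at 6.3 m → arm 1.59 m, τ = 400.2 × 1.59 = 636.3 N·m clockwise.
Net moment of existing loads = 467.9 N·m counterclockwise.
The bag of cement weighs 37.3 × 9.81 = 365.9 N and must supply an equal clockwise moment, so its lever arm about the knife-edge support is 467.9 / 365.9 = 1.28 m.
That puts it at 4.71 + 1.28 = 5.99 m from the left end.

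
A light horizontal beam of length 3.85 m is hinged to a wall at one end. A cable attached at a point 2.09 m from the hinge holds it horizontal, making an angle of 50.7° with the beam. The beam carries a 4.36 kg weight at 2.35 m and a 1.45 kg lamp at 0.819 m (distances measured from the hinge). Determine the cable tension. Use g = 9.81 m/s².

Take moments about the hinge.
Weight: 4.36 × 9.81 = 42.77 N down at 2.35 m → arm 2.35 m, τ = 42.77 × 2.35 = 100.5 N·m clockwise.
Lamp: 1.45 × 9.81 = 14.22 N down at 0.819 m → arm 0.819 m, τ = 14.22 × 0.819 = 11.65 N·m clockwise.
Total clockwise load moment = 112.2 N·m.
The cable tension T acts at 2.09 m; only its component perpendicular to the beam, T sinθ, produces torque. sin 50.7° = 0.7738.
Στ = 0 ⇒ T × 2.09 × 0.7738 = 112.2 ⇒ T = 112.2 / 1.617 = 69.4 N.

T ≈ 69.4 N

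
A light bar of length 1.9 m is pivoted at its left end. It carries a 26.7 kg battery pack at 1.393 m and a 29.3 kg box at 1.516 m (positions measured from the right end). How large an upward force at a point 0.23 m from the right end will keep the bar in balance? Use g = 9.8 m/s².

Sum moments about the left end (the unknown pivot reaction has zero arm there).
Battery pack: 26.7 × 9.8 = 261.7 N down at 1.393 m → arm 0.507 m, τ = 261.7 × 0.507 = 132.7 N·m clockwise.
Box: 29.3 × 9.8 = 287.1 N down at 1.516 m → arm 0.384 m, τ = 287.1 × 0.384 = 110.2 N·m clockwise.
Net moment of the loads = 242.9 N·m clockwise.
The upward force F acts at a point 0.23 m from the right end, arm 1.67 m, giving F × 1.67 counterclockwise.
Balancing moments: F × 1.67 = 242.9, giving F = 242.9 / 1.67 = 145 N.

F ≈ 145 N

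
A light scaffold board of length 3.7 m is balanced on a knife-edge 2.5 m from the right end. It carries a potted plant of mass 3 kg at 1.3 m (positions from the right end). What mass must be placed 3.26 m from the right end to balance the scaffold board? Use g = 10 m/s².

m ≈ 4.74 kg

Take moments about the knife-edge (at 2.5 m from the right end).
Potted plant: 3 × 10 = 30 N down at 1.3 m → arm 1.2 m, τ = 30 × 1.2 = 36 N·m clockwise.
Net moment of known loads = 36 N·m clockwise.
An unknown mass m at 3.26 m has arm 0.76 m; its moment is m·g·0.76 counterclockwise.
Setting net torque to zero: m × 10 × 0.76 = 36 → m = 36 / (10 × 0.76) = 4.74 kg.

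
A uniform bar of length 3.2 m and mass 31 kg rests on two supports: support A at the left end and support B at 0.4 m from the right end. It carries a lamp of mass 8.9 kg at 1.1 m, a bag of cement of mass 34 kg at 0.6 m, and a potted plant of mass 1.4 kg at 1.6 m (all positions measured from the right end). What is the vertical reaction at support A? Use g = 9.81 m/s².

R_A ≈ 182 N

Sum moments about support B (its reaction then has zero moment arm).
Beam weight: 31 × 9.81 = 304.1 N down at 1.6 m → arm 1.2 m, τ = 304.1 × 1.2 = 364.9 N·m counterclockwise.
Lamp: 8.9 × 9.81 = 87.31 N down at 1.1 m → arm 0.7 m, τ = 87.31 × 0.7 = 61.12 N·m counterclockwise.
Bag of cement: 34 × 9.81 = 333.5 N down at 0.6 m → arm 0.2 m, τ = 333.5 × 0.2 = 66.7 N·m counterclockwise.
Potted plant: 1.4 × 9.81 = 13.73 N down at 1.6 m → arm 1.2 m, τ = 13.73 × 1.2 = 16.48 N·m counterclockwise.
Net load moment about support B = 509.2 N·m counterclockwise.
Reaction R at support A is upward at 3.2 m, arm 2.8 m → moment R × 2.8 clockwise.
Balancing moments: R × 2.8 = 509.2, giving R = 182 N.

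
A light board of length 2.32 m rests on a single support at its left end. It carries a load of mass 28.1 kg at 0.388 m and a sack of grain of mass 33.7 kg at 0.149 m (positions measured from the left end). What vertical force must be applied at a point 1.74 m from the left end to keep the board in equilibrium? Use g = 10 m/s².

F ≈ 91.5 N

Take moments about the left end.
Load: 28.1 × 10 = 281 N down at 0.388 m → arm 0.388 m, τ = 281 × 0.388 = 109 N·m clockwise.
Sack of grain: 33.7 × 10 = 337 N down at 0.149 m → arm 0.149 m, τ = 337 × 0.149 = 50.21 N·m clockwise.
Net moment of the loads = 159.2 N·m clockwise.
The upward force F acts at a point 1.74 m from the left end, arm 1.74 m, giving F × 1.74 counterclockwise.
Setting net torque to zero: F × 1.74 = 159.2 → F = 159.2 / 1.74 = 91.5 N.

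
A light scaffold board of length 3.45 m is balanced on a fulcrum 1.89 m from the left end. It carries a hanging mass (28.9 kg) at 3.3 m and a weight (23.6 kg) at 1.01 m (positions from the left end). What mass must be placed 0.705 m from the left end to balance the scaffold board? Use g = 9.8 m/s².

m ≈ 16.9 kg

Take moments about the fulcrum (at 1.89 m from the left end).
Hanging mass: 28.9 × 9.8 = 283.2 N down at 3.3 m → arm 1.41 m, τ = 283.2 × 1.41 = 399.3 N·m clockwise.
Weight: 23.6 × 9.8 = 231.3 N down at 1.01 m → arm 0.88 m, τ = 231.3 × 0.88 = 203.5 N·m counterclockwise.
Net moment of known loads = 195.8 N·m clockwise.
An unknown mass m at 0.705 m has arm 1.185 m; its moment is m·g·1.185 counterclockwise.
For rotational equilibrium, m × 9.8 × 1.185 = 195.8, so m = 195.8 / (9.8 × 1.185) = 16.9 kg.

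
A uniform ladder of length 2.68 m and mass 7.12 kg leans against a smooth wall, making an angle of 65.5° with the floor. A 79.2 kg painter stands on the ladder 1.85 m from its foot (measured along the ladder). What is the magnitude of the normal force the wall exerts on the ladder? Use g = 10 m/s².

N_wall ≈ 265 N

Sum moments about the foot of the ladder (the floor normal and friction both act there and drop out).
Ladder weight 7.12×10 = 71.2 N acts at 1.34 m along the ladder; its horizontal arm is 1.34·cos65.5° = 0.5557 m → τ = 39.57 N·m clockwise.
Painter: 79.2×10 = 792 N at 1.85 m → arm 0.7672 m → τ = 607.6 N·m clockwise.
Wall normal N acts horizontally at the top; its moment arm is the height L sinθ = 2.68·sin65.5° = 2.439 m, counterclockwise.
For rotational equilibrium, N × 2.439 = 647.2, so N = 265 N.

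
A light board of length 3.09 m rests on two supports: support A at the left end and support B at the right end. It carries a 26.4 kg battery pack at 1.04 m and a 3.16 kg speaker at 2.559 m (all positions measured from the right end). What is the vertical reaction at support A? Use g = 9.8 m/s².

R_A ≈ 113 N

Take moments about support B.
Battery pack: 26.4 × 9.8 = 258.7 N down at 1.04 m → arm 1.04 m, τ = 258.7 × 1.04 = 269 N·m counterclockwise.
Speaker: 3.16 × 9.8 = 30.97 N down at 2.559 m → arm 2.559 m, τ = 30.97 × 2.559 = 79.25 N·m counterclockwise.
Net load moment about support B = 348.2 N·m counterclockwise.
Reaction R at support A is upward at 3.09 m, arm 3.09 m → moment R × 3.09 clockwise.
Balancing moments: R × 3.09 = 348.2, giving R = 113 N.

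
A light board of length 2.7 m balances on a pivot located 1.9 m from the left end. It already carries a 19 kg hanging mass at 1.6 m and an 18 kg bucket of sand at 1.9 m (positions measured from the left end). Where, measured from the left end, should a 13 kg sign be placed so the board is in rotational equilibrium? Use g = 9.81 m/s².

Taking torques about the pivot (at 1.9 m from the left end):
Hanging mass: 19 × 9.81 = 186.4 N down at 1.6 m → arm 0.3 m, τ = 186.4 × 0.3 = 55.92 N·m counterclockwise.
Bucket of sand: acts at the pivot, moment arm 0 → no torque.
Net moment of existing loads = 55.92 N·m counterclockwise.
The sign weighs 13 × 9.81 = 127.5 N and must supply an equal clockwise moment, so its lever arm about the pivot is 55.92 / 127.5 = 0.439 m.
That puts it at 1.9 + 0.439 = 2.34 m from the left end.

x ≈ 2.34 m from the left end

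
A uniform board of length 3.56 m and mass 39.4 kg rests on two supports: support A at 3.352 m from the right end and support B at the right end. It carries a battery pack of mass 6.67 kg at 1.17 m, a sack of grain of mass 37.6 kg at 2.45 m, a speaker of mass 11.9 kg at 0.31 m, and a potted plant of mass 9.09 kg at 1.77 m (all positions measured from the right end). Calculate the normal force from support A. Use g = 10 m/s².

R_A ≈ 566 N

About support B:
Beam weight: 39.4 × 10 = 394 N down at 1.78 m → arm 1.78 m, τ = 394 × 1.78 = 701.3 N·m counterclockwise.
Battery pack: 6.67 × 10 = 66.7 N down at 1.17 m → arm 1.17 m, τ = 66.7 × 1.17 = 78.04 N·m counterclockwise.
Sack of grain: 37.6 × 10 = 376 N down at 2.45 m → arm 2.45 m, τ = 376 × 2.45 = 921.2 N·m counterclockwise.
Speaker: 11.9 × 10 = 119 N down at 0.31 m → arm 0.31 m, τ = 119 × 0.31 = 36.89 N·m counterclockwise.
Potted plant: 9.09 × 10 = 90.9 N down at 1.77 m → arm 1.77 m, τ = 90.9 × 1.77 = 160.9 N·m counterclockwise.
Net load moment about support B = 1898 N·m counterclockwise.
Reaction R at support A is upward at 3.352 m, arm 3.352 m → moment R × 3.352 clockwise.
Setting net torque to zero: R × 3.352 = 1898 → R = 566 N.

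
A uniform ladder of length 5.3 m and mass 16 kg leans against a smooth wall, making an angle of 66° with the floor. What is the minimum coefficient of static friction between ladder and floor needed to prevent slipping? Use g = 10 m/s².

μ_min ≈ 0.223

Take moments about the foot of the ladder.
Ladder weight 16×10 = 160 N acts at 2.65 m along the ladder; its horizontal arm is 2.65·cos66° = 1.078 m → τ = 172.5 N·m clockwise.
Wall normal N acts horizontally at the top; its moment arm is the height L sinθ = 5.3·sin66° = 4.842 m, counterclockwise.
Setting net torque to zero: N × 4.842 = 172.5 → N = 35.63 N.
ΣFx = 0 ⇒ f = N_wall = 35.63 N. ΣFy = 0 ⇒ N_floor = 160 N.
μ_min = f / N_floor = 35.63 / 160 = 0.223.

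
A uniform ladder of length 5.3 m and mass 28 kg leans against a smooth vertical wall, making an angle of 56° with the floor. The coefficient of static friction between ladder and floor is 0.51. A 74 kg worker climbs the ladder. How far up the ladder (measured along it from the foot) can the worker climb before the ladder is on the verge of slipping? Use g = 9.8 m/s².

d ≈ 4.52 m

Taking torques about the foot of the ladder:
Ladder weight 28×9.8 = 274.4 N acts at 2.65 m along the ladder; its horizontal arm is 2.65·cos56° = 1.482 m → τ = 406.7 N·m clockwise.
Worker weight 74×9.8 = 725.2 N at distance d → arm d·cos56° → τ = 725.2·d·0.5592 clockwise.
Wall normal N at the top has arm L sinθ = 4.394 m counterclockwise, so Στ = 0 gives N·4.394 = 406.7 + 405.5·d.
ΣFy = 0 ⇒ N_floor = 999.6 N, so the maximum friction is μ_s·N_floor = 0.51×999.6 = 509.8 N. ΣFx = 0 ⇒ N_wall = f, so at the slipping point N = 509.8 N.
Substituting: 509.8×4.394 = 406.7 + 405.5·d ⇒ d = (2240 − 406.7) / 405.5 = 4.52 m.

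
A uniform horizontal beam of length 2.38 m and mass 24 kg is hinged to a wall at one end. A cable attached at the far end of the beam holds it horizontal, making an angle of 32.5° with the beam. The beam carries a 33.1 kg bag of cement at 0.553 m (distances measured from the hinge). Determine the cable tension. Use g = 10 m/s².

T ≈ 366 N

Choose the hinge as the axis so the unknown hinge reaction has zero arm there.
Beam weight: 24 × 10 = 240 N down at 1.19 m → arm 1.19 m, τ = 240 × 1.19 = 285.6 N·m clockwise.
Bag of cement: 33.1 × 10 = 331 N down at 0.553 m → arm 0.553 m, τ = 331 × 0.553 = 183 N·m clockwise.
Total clockwise load moment = 468.6 N·m.
The cable tension T acts at 2.38 m; only its component perpendicular to the beam, T sinθ, produces torque. sin 32.5° = 0.5373.
For rotational equilibrium, T × 2.38 × 0.5373 = 468.6, so T = 468.6 / 1.279 = 366 N.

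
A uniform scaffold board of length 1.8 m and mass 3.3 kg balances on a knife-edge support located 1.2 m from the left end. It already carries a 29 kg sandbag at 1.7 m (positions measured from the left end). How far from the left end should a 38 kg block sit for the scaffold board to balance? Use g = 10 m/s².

x ≈ 0.844 m from the left end

Take moments about the knife-edge support (at 1.2 m from the left end).
Beam weight: 3.3 × 10 = 33 N down at 0.9 m → arm 0.3 m, τ = 33 × 0.3 = 9.9 N·m counterclockwise.
Sandbag: 29 × 10 = 290 N down at 1.7 m → arm 0.5 m, τ = 290 × 0.5 = 145 N·m clockwise.
Net moment of existing loads = 135.1 N·m clockwise.
The block weighs 38 × 10 = 380 N and must supply an equal counterclockwise moment, so its lever arm about the knife-edge support is 135.1 / 380 = 0.356 m.
That puts it at 1.2 − 0.356 = 0.844 m from the left end.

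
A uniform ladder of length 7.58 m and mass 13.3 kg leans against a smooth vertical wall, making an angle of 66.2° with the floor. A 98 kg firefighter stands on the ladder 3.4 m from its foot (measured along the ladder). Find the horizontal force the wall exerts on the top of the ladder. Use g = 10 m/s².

Sum moments about the foot of the ladder (the floor normal and friction both act there and drop out).
Ladder weight 13.3×10 = 133 N acts at 3.79 m along the ladder; its horizontal arm is 3.79·cos66.2° = 1.529 m → τ = 203.4 N·m clockwise.
Firefighter: 98×10 = 980 N at 3.4 m → arm 1.372 m → τ = 1345 N·m clockwise.
Wall normal N acts horizontally at the top; its moment arm is the height L sinθ = 7.58·sin66.2° = 6.935 m, counterclockwise.
Balancing moments: N × 6.935 = 1548, giving N = 223 N.

N_wall ≈ 223 N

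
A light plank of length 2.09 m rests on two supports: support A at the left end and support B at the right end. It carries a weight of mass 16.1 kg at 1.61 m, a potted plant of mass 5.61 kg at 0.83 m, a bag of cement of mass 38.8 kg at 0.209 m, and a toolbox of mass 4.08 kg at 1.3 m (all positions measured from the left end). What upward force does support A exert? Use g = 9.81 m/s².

Sum moments about support B (its reaction then has zero moment arm).
Weight: 16.1 × 9.81 = 157.9 N down at 1.61 m → arm 0.48 m, τ = 157.9 × 0.48 = 75.79 N·m counterclockwise.
Potted plant: 5.61 × 9.81 = 55.03 N down at 0.83 m → arm 1.26 m, τ = 55.03 × 1.26 = 69.34 N·m counterclockwise.
Bag of cement: 38.8 × 9.81 = 380.6 N down at 0.209 m → arm 1.881 m, τ = 380.6 × 1.881 = 715.9 N·m counterclockwise.
Toolbox: 4.08 × 9.81 = 40.02 N down at 1.3 m → arm 0.79 m, τ = 40.02 × 0.79 = 31.62 N·m counterclockwise.
Net load moment about support B = 892.6 N·m counterclockwise.
Reaction R at support A is upward at 0 m, arm 2.09 m → moment R × 2.09 clockwise.
Balancing moments: R × 2.09 = 892.6, giving R = 427 N.

R_A ≈ 427 N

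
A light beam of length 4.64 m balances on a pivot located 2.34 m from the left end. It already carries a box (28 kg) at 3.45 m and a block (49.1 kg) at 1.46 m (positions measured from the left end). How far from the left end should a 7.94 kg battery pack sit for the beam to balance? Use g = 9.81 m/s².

x ≈ 3.87 m from the left end

Sum moments about the pivot (at 2.34 m from the left end) (the support reaction has zero arm there).
Box: 28 × 9.81 = 274.7 N down at 3.45 m → arm 1.11 m, τ = 274.7 × 1.11 = 304.9 N·m clockwise.
Block: 49.1 × 9.81 = 481.7 N down at 1.46 m → arm 0.88 m, τ = 481.7 × 0.88 = 423.9 N·m counterclockwise.
Net moment of existing loads = 119 N·m counterclockwise.
The battery pack weighs 7.94 × 9.81 = 77.89 N and must supply an equal clockwise moment, so its lever arm about the pivot is 119 / 77.89 = 1.53 m.
That puts it at 2.34 + 1.53 = 3.87 m from the left end.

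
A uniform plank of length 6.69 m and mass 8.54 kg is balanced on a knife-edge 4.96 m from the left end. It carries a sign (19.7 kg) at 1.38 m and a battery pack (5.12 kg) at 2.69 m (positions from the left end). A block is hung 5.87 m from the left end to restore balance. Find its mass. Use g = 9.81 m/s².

m ≈ 105 kg

Take moments about the knife-edge (at 4.96 m from the left end).
Beam weight: 8.54 × 9.81 = 83.78 N down at 3.345 m → arm 1.615 m, τ = 83.78 × 1.615 = 135.3 N·m counterclockwise.
Sign: 19.7 × 9.81 = 193.3 N down at 1.38 m → arm 3.58 m, τ = 193.3 × 3.58 = 692 N·m counterclockwise.
Battery pack: 5.12 × 9.81 = 50.23 N down at 2.69 m → arm 2.27 m, τ = 50.23 × 2.27 = 114 N·m counterclockwise.
Net moment of known loads = 941.3 N·m counterclockwise.
An unknown mass m at 5.87 m has arm 0.91 m; its moment is m·g·0.91 clockwise.
Στ = 0 ⇒ m × 9.81 × 0.91 = 941.3 ⇒ m = 941.3 / (9.81 × 0.91) = 105 kg.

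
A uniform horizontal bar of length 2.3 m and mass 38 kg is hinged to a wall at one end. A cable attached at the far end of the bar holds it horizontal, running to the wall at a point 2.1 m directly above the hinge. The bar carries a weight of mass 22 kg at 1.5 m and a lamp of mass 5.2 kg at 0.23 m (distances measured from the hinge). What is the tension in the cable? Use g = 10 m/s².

T ≈ 502 N

Taking torques about the hinge:
Beam weight: 38 × 10 = 380 N down at 1.15 m → arm 1.15 m, τ = 380 × 1.15 = 437 N·m clockwise.
Weight: 22 × 10 = 220 N down at 1.5 m → arm 1.5 m, τ = 220 × 1.5 = 330 N·m clockwise.
Lamp: 5.2 × 10 = 52 N down at 0.23 m → arm 0.23 m, τ = 52 × 0.23 = 11.96 N·m clockwise.
Total clockwise load moment = 779 N·m.
The cable tension T acts at 2.3 m; only its component perpendicular to the bar, T sinθ, produces torque. sinθ = h/√(h²+d²) = 2.1/√(2.1²+2.3²) = 0.6743.
Setting net torque to zero: T × 2.3 × 0.6743 = 779 → T = 779 / 1.551 = 502 N.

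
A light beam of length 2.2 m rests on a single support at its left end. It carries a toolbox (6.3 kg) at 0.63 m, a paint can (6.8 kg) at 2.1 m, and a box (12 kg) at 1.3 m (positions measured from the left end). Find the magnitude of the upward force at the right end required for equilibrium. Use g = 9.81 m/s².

F ≈ 151 N

About the left end:
Toolbox: 6.3 × 9.81 = 61.8 N down at 0.63 m → arm 0.63 m, τ = 61.8 × 0.63 = 38.93 N·m clockwise.
Paint can: 6.8 × 9.81 = 66.71 N down at 2.1 m → arm 2.1 m, τ = 66.71 × 2.1 = 140.1 N·m clockwise.
Box: 12 × 9.81 = 117.7 N down at 1.3 m → arm 1.3 m, τ = 117.7 × 1.3 = 153 N·m clockwise.
Net moment of the loads = 332 N·m clockwise.
The upward force F acts at the right end, arm 2.2 m, giving F × 2.2 counterclockwise.
Setting net torque to zero: F × 2.2 = 332 → F = 332 / 2.2 = 151 N.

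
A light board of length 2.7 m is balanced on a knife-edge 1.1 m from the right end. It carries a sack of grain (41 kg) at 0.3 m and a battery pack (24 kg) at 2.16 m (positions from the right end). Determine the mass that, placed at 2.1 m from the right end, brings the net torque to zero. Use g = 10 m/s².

About the knife-edge (at 1.1 m from the right end):
Sack of grain: 41 × 10 = 410 N down at 0.3 m → arm 0.8 m, τ = 410 × 0.8 = 328 N·m clockwise.
Battery pack: 24 × 10 = 240 N down at 2.16 m → arm 1.06 m, τ = 240 × 1.06 = 254.4 N·m counterclockwise.
Net moment of known loads = 73.6 N·m clockwise.
An unknown mass m at 2.1 m has arm 1 m; its moment is m·g·1 counterclockwise.
Setting net torque to zero: m × 10 × 1 = 73.6 → m = 73.6 / (10 × 1) = 7.36 kg.

m ≈ 7.36 kg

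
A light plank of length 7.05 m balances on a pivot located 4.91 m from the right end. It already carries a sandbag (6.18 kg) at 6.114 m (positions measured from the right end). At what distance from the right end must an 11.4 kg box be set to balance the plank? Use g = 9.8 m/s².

x ≈ 4.26 m from the right end

About the pivot (at 4.91 m from the right end):
Sandbag: 6.18 × 9.8 = 60.56 N down at 6.114 m → arm 1.204 m, τ = 60.56 × 1.204 = 72.91 N·m counterclockwise.
Net moment of existing loads = 72.91 N·m counterclockwise.
The box weighs 11.4 × 9.8 = 111.7 N and must supply an equal clockwise moment, so its lever arm about the pivot is 72.91 / 111.7 = 0.653 m.
That puts it at 4.91 − 0.653 = 4.26 m from the right end.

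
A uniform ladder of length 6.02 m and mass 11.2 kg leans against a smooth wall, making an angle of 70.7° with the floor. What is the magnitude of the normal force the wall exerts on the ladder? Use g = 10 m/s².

N_wall ≈ 19.6 N

Take moments about the foot of the ladder.
Ladder weight 11.2×10 = 112 N acts at 3.01 m along the ladder; its horizontal arm is 3.01·cos70.7° = 0.9948 m → τ = 111.4 N·m clockwise.
Wall normal N acts horizontally at the top; its moment arm is the height L sinθ = 6.02·sin70.7° = 5.682 m, counterclockwise.
For rotational equilibrium, N × 5.682 = 111.4, so N = 19.6 N.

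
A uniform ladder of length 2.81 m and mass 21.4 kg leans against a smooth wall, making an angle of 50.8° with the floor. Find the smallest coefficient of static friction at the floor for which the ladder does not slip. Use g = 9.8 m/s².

Sum moments about the foot of the ladder (the floor normal and friction both act there and drop out).
Ladder weight 21.4×9.8 = 209.7 N acts at 1.405 m along the ladder; its horizontal arm is 1.405·cos50.8° = 0.888 m → τ = 186.2 N·m clockwise.
Wall normal N acts horizontally at the top; its moment arm is the height L sinθ = 2.81·sin50.8° = 2.178 m, counterclockwise.
Στ = 0 ⇒ N × 2.178 = 186.2 ⇒ N = 85.49 N.
ΣFx = 0 ⇒ f = N_wall = 85.49 N. ΣFy = 0 ⇒ N_floor = 209.7 N.
μ_min = f / N_floor = 85.49 / 209.7 = 0.408.

μ_min ≈ 0.408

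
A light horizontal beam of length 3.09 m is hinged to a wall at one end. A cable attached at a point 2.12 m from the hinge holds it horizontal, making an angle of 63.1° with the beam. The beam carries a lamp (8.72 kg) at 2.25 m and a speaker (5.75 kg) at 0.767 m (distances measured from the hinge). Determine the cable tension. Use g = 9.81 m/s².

Taking torques about the hinge:
Lamp: 8.72 × 9.81 = 85.54 N down at 2.25 m → arm 2.25 m, τ = 85.54 × 2.25 = 192.5 N·m clockwise.
Speaker: 5.75 × 9.81 = 56.41 N down at 0.767 m → arm 0.767 m, τ = 56.41 × 0.767 = 43.27 N·m clockwise.
Total clockwise load moment = 235.8 N·m.
The cable tension T acts at 2.12 m; only its component perpendicular to the beam, T sinθ, produces torque. sin 63.1° = 0.8918.
For rotational equilibrium, T × 2.12 × 0.8918 = 235.8, so T = 235.8 / 1.891 = 125 N.

T ≈ 125 N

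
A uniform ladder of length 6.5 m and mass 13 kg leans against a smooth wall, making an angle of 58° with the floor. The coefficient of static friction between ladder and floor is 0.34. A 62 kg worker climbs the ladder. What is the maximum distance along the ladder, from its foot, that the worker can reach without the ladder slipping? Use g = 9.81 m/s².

Taking torques about the foot of the ladder:
Ladder weight 13×9.81 = 127.5 N acts at 3.25 m along the ladder; its horizontal arm is 3.25·cos58° = 1.722 m → τ = 219.6 N·m clockwise.
Worker weight 62×9.81 = 608.2 N at distance d → arm d·cos58° → τ = 608.2·d·0.5299 clockwise.
Wall normal N at the top has arm L sinθ = 5.512 m counterclockwise, so Στ = 0 gives N·5.512 = 219.6 + 322.3·d.
ΣFy = 0 ⇒ N_floor = 735.7 N, so the maximum friction is μ_s·N_floor = 0.34×735.7 = 250.1 N. ΣFx = 0 ⇒ N_wall = f, so at the slipping point N = 250.1 N.
Substituting: 250.1×5.512 = 219.6 + 322.3·d ⇒ d = (1379 − 219.6) / 322.3 = 3.6 m.

d ≈ 3.6 m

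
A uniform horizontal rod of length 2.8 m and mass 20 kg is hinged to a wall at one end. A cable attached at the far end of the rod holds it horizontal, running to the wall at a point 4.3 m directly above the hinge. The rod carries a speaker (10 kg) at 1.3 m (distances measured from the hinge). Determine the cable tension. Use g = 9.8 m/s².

About the hinge:
Beam weight: 20 × 9.8 = 196 N down at 1.4 m → arm 1.4 m, τ = 196 × 1.4 = 274.4 N·m clockwise.
Speaker: 10 × 9.8 = 98 N down at 1.3 m → arm 1.3 m, τ = 98 × 1.3 = 127.4 N·m clockwise.
Total clockwise load moment = 401.8 N·m.
The cable tension T acts at 2.8 m; only its component perpendicular to the rod, T sinθ, produces torque. sinθ = h/√(h²+d²) = 4.3/√(4.3²+2.8²) = 0.838.
Balancing moments: T × 2.8 × 0.838 = 401.8, giving T = 401.8 / 2.346 = 171 N.

T ≈ 171 N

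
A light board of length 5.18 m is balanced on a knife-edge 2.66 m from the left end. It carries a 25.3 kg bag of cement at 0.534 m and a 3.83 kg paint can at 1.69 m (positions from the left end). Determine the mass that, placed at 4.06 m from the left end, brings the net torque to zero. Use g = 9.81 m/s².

Choose the knife-edge (at 2.66 m from the left end) as the axis so the support reaction has zero arm there.
Bag of cement: 25.3 × 9.81 = 248.2 N down at 0.534 m → arm 2.126 m, τ = 248.2 × 2.126 = 527.7 N·m counterclockwise.
Paint can: 3.83 × 9.81 = 37.57 N down at 1.69 m → arm 0.97 m, τ = 37.57 × 0.97 = 36.44 N·m counterclockwise.
Net moment of known loads = 564.1 N·m counterclockwise.
An unknown mass m at 4.06 m has arm 1.4 m; its moment is m·g·1.4 clockwise.
For rotational equilibrium, m × 9.81 × 1.4 = 564.1, so m = 564.1 / (9.81 × 1.4) = 41.1 kg.

m ≈ 41.1 kg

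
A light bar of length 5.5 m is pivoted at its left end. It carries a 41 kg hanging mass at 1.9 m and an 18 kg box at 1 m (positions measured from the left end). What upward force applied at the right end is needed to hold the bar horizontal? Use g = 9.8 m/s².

About the left end:
Hanging mass: 41 × 9.8 = 401.8 N down at 1.9 m → arm 1.9 m, τ = 401.8 × 1.9 = 763.4 N·m clockwise.
Box: 18 × 9.8 = 176.4 N down at 1 m → arm 1 m, τ = 176.4 × 1 = 176.4 N·m clockwise.
Net moment of the loads = 939.8 N·m clockwise.
The upward force F acts at the right end, arm 5.5 m, giving F × 5.5 counterclockwise.
Στ = 0 ⇒ F × 5.5 = 939.8 ⇒ F = 939.8 / 5.5 = 171 N.

F ≈ 171 N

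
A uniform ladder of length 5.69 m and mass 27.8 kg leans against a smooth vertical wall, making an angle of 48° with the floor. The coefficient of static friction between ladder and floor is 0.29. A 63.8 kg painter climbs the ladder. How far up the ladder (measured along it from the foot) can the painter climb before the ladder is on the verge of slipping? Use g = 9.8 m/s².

Take moments about the foot of the ladder.
Ladder weight 27.8×9.8 = 272.4 N acts at 2.845 m along the ladder; its horizontal arm is 2.845·cos48° = 1.904 m → τ = 518.6 N·m clockwise.
Painter weight 63.8×9.8 = 625.2 N at distance d → arm d·cos48° → τ = 625.2·d·0.6691 clockwise.
Wall normal N at the top has arm L sinθ = 4.228 m counterclockwise, so Στ = 0 gives N·4.228 = 518.6 + 418.3·d.
ΣFy = 0 ⇒ N_floor = 897.6 N, so the maximum friction is μ_s·N_floor = 0.29×897.6 = 260.3 N. ΣFx = 0 ⇒ N_wall = f, so at the slipping point N = 260.3 N.
Substituting: 260.3×4.228 = 518.6 + 418.3·d ⇒ d = (1101 − 518.6) / 418.3 = 1.39 m.

d ≈ 1.39 m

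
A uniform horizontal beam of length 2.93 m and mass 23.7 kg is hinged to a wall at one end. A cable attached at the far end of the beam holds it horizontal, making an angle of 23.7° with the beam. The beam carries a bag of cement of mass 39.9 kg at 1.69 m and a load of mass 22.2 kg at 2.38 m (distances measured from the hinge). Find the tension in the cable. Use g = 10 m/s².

T ≈ 1320 N

Taking torques about the hinge:
Beam weight: 23.7 × 10 = 237 N down at 1.465 m → arm 1.465 m, τ = 237 × 1.465 = 347.2 N·m clockwise.
Bag of cement: 39.9 × 10 = 399 N down at 1.69 m → arm 1.69 m, τ = 399 × 1.69 = 674.3 N·m clockwise.
Load: 22.2 × 10 = 222 N down at 2.38 m → arm 2.38 m, τ = 222 × 2.38 = 528.4 N·m clockwise.
Total clockwise load moment = 1550 N·m.
The cable tension T acts at 2.93 m; only its component perpendicular to the beam, T sinθ, produces torque. sin 23.7° = 0.4019.
For rotational equilibrium, T × 2.93 × 0.4019 = 1550, so T = 1550 / 1.178 = 1320 N.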